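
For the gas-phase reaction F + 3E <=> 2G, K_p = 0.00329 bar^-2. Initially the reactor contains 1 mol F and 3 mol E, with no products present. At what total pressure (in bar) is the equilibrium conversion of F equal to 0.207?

P = 7.92 bar

Take 1 mol F as basis and let X be its fractional conversion, so ξ = X.
Species balance: n_F = 1 − X; n_E = 3 − 3X; n_G = 2X.
Total moles n_T = 4 − 2X.
K_p = p_G^2 / (p_F p_E^3) with p_i = (n_i/n_T)·P.
At X = 0.207: the mole-fraction product g(X) = Π y_i^ν_i = 0.2064. Since K_p = g(X)·P^{-2}, P = (g/K_p)^(1/2) = (0.2064/0.00329)^(1/2) = 7.92 bar.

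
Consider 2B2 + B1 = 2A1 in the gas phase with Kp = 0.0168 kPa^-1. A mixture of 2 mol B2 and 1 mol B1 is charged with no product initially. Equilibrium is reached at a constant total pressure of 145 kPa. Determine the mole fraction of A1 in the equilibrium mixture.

y_A1 = 0.330

Basis: 2 mol B2 initially; let X = conversion of B2. Extent ξ = X.
Moles: n_B2 = 2 − 2X; n_B1 = 1 − X; n_A1 = 2X.
Total moles n_T = 3 − X.
Mole fractions y_i = n_i/n_T; Kp = p_A1^2 / (p_B2^2 p_B1) with p_i = y_i·P.
Setting this equal to 0.0168 kPa^-1 and taking the physical root (0 < X < 1) gives X = 0.425.
Then n_A1 = 0.849, n_T = 2.58, so y_A1 = 0.330.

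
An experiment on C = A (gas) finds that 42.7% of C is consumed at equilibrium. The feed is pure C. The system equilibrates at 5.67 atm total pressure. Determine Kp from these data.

Kp = 0.745

Let X = conversion of C (basis 1 mol C); extent of reaction ξ = X.
Species balance: n_C = 1 − X; n_A = X.
Since Δν = 0, n_T = 1 throughout.
At X = 0.427: n_C = 0.573, n_A = 0.427, n_T = 1.
p_i = (n_i/n_T)·P. Kp = p_A / (p_C) = 0.745.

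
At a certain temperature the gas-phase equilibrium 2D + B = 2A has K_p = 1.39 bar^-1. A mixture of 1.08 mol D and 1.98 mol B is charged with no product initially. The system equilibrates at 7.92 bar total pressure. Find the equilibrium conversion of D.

Take 1.08 mol D as basis and let X be its fractional conversion, so ξ = 0.54X.
Species balance: n_D = 1.08 − 1.08X; n_B = 1.98 − 0.54X; n_A = 1.08X.
n_T = Σnᵢ = 3.06 − 0.54X.
Mole fractions y_i = n_i/n_T; K_p = p_A^2 / (p_D^2 p_B) with p_i = y_i·P.
Equating to 1.39 bar^-1 and solving on 0 < X < 1: X = 0.719.

X = 0.719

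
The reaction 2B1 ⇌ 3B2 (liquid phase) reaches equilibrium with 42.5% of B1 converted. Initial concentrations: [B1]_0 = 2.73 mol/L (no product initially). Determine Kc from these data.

Kc = 2.14 mol/L

Let X = conversion of B1.
Concentrations: [B1] = 2.73 − 2.73X; [B2] = 4.09X.
At X = 0.425: [B1] = 1.57, [B2] = 1.74.
Kc = [B2]^3 / ([B1]^2) = 2.14 mol/L.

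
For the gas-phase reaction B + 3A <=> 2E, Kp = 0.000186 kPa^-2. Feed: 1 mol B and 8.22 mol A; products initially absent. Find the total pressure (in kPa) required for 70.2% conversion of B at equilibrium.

P = 97.5 kPa

Take 1 mol B as basis and let X be its fractional conversion, so ξ = X.
Species balance: n_B = 1 − X; n_A = 8.22 − 3X; n_E = 2X.
Total moles n_T = 9.22 − 2X.
Kp = p_E^2 / (p_B p_A^3) with p_i = (n_i/n_T)·P.
At X = 0.702: the mole-fraction product g(X) = Π y_i^ν_i = 1.768. Since Kp = g(X)·P^{-2}, P = (g/Kp)^(1/2) = (1.768/0.000186)^(1/2) = 97.5 kPa.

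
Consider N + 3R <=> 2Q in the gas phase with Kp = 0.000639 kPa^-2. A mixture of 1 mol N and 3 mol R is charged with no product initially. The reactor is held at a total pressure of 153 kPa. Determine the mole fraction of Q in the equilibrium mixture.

y_Q = 0.421

Let X = conversion of N (basis 1 mol N); extent of reaction ξ = X.
Species balance: n_N = 1 − X; n_R = 3 − 3X; n_Q = 2X.
Summing: n_T = 4 − 2X.
y_i = n_i/n_T, p_i = y_i·P. Kp = p_Q^2 / (p_N p_R^3).
This yields a degree-4 equation in X; solving on (0,1), X = 0.593.
Then n_Q = 1.19, n_T = 2.81, so y_Q = 0.421.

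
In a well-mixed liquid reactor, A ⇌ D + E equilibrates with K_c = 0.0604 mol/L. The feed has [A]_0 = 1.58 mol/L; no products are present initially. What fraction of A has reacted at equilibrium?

X = 0.177

Let X = conversion of A; extent ξ = 1.58·X mol/L.
Concentrations: [A] = 1.58 − 1.58X; [D] = 1.58X; [E] = 1.58X.
K_c = [D] [E] / ([A]).
This equals 0.0604 at X = 0.177 (the root in 0 < X < 1).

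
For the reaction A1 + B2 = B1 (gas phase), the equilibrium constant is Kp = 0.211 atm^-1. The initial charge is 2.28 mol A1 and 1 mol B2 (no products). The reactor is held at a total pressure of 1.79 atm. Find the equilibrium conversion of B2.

Let X = conversion of B2 (basis 1 mol B2); extent of reaction ξ = X.
At extent ξ: n_A1 = 2.28 − X; n_B2 = 1 − X; n_B1 = X.
Summing: n_T = 3.28 − X.
Mole fractions y_i = n_i/n_T; Kp = p_B1 / (p_A1 p_B2) with p_i = y_i·P.
Equating to 0.211 atm^-1 and solving on 0 < X < 1: X = 0.203.

X = 0.203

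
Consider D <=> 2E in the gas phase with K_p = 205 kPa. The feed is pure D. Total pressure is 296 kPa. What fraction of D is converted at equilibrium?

Basis: 1 mol D initially; let X = conversion of D. Extent ξ = X.
Moles: n_D = 1 − X; n_E = 2X.
Total moles n_T = 1 + X.
With p_i = (n_i/n_T)P, K_p = p_E^2 / (p_D).
Equating to 205 kPa and solving on 0 < X < 1: X = 0.384.

X = 0.384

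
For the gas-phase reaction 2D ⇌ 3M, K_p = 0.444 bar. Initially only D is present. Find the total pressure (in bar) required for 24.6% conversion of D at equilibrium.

Let X = conversion of D (basis 1 mol D); extent of reaction ξ = 0.5X.
Mole table: n_D = 1 − X; n_M = 1.5X.
Summing: n_T = 1 + 0.5X.
K_p = p_M^3 / (p_D^2) with p_i = (n_i/n_T)·P.
At X = 0.246: the mole-fraction product g(X) = Π y_i^ν_i = 0.0787. Since K_p = g(X)·P^{1}, P = (K_p/g)^(1/1) = (0.444/0.0787)^(1/1) = 5.64 bar.

P = 5.64 bar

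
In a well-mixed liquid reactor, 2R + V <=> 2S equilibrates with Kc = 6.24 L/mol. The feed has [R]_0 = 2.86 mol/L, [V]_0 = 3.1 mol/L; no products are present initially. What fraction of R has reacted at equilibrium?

Let X = conversion of R; extent ξ = 2.86X/2 mol/L.
Concentrations: [R] = 2.86 − 2.86X; [V] = 3.1 − 1.43X; [S] = 2.86X.
Kc = [S]^2 / ([R]^2 [V]).
Equating to 6.24 L/mol: the physical root is X = 0.779.

X = 0.779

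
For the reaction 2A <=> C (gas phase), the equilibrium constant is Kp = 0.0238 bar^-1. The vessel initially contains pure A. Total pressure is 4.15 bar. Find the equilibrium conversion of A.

X = 0.153

Let X = conversion of A (basis 1 mol A); extent of reaction ξ = 0.5X.
Moles: n_A = 1 − X; n_C = 0.5X.
n_T = Σnᵢ = 1 − 0.5X.
Mole fractions y_i = n_i/n_T; Kp = p_C / (p_A^2) with p_i = y_i·P.
Substituting and setting equal to 0.0238 bar^-1 gives a polynomial in X; the root in (0,1) is X = 0.153.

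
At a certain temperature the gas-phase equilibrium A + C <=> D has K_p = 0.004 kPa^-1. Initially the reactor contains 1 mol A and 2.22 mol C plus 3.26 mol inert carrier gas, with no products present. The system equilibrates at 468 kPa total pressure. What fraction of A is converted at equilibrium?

X = 0.362

Let X = conversion of A (basis 1 mol A); extent of reaction ξ = X.
Species balance: n_A = 1 − X; n_C = 2.22 − X; n_D = X; n_I = 3.26 (inert).
Summing: n_T = 6.48 − X.
With p_i = (n_i/n_T)P, K_p = p_D / (p_A p_C).
Substituting and setting equal to 0.004 kPa^-1 gives a polynomial in X; the root in (0,1) is X = 0.362.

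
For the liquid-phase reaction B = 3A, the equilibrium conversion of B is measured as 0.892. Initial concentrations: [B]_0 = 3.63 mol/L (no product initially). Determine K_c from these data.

Let X = conversion of B.
Concentrations: [B] = 3.63 − 3.63X; [A] = 10.9X.
At X = 0.892: [B] = 0.392, [A] = 9.71.
K_c = [A]^3 / ([B]) = 2.34e+03 (mol/L)^2.

K_c = 2.34e+03 (mol/L)^2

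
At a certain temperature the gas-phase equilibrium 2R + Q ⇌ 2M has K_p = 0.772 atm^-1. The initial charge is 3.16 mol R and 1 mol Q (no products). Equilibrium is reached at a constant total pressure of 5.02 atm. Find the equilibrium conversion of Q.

Let X = conversion of Q (basis 1 mol Q); extent of reaction ξ = X.
At extent ξ: n_R = 3.16 − 2X; n_Q = 1 − X; n_M = 2X.
Total moles n_T = 4.16 − X.
Mole fractions y_i = n_i/n_T; K_p = p_M^2 / (p_R^2 p_Q) with p_i = y_i·P.
Equating to 0.772 atm^-1 and solving on 0 < X < 1: X = 0.620.

X = 0.620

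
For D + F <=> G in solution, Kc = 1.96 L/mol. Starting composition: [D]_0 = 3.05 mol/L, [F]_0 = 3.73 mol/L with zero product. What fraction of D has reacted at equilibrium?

Let X = conversion of D; extent ξ = 3.05·X mol/L.
Concentrations: [D] = 3.05 − 3.05X; [F] = 3.73 − 3.05X; [G] = 3.05X.
Kc = [G] / ([D] [F]).
Setting equal to 1.96 and solving for X on (0,1) gives X = 0.742.

X = 0.742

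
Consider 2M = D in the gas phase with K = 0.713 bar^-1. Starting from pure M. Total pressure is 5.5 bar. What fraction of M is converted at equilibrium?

Let X = conversion of M (basis 1 mol M); extent of reaction ξ = 0.5X.
Mole table: n_M = 1 − X; n_D = 0.5X.
n_T = Σnᵢ = 1 − 0.5X.
With p_i = (n_i/n_T)P, K = p_D / (p_M^2).
This yields a degree-2 equation in X; solving on (0,1), X = 0.755.

X = 0.755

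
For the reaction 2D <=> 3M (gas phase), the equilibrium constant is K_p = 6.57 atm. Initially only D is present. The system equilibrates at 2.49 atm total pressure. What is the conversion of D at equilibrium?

X = 0.570

Take 1 mol D as basis and let X be its fractional conversion, so ξ = 0.5X.
Species balance: n_D = 1 − X; n_M = 1.5X.
Total moles n_T = 1 + 0.5X.
y_i = n_i/n_T, p_i = y_i·P. K_p = p_M^3 / (p_D^2).
This yields a degree-3 equation in X; solving on (0,1), X = 0.570.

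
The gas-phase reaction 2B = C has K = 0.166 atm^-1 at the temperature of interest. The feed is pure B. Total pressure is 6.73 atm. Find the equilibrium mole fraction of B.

Take 1 mol B as basis and let X be its fractional conversion, so ξ = 0.5X.
Moles: n_B = 1 − X; n_C = 0.5X.
n_T = Σnᵢ = 1 − 0.5X.
y_i = n_i/n_T, p_i = y_i·P. K = p_C / (p_B^2).
Equating to 0.166 atm^-1 and solving on 0 < X < 1: X = 0.572.
Then n_B = 0.428, n_T = 0.714, so y_B = 0.599.

y_B = 0.599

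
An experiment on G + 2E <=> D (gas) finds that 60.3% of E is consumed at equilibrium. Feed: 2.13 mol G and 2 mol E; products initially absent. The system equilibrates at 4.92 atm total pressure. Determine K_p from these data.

K_p = 0.221 atm^-2

Take 2 mol E as basis and let X be its fractional conversion, so ξ = X.
Moles: n_G = 2.13 − X; n_E = 2 − 2X; n_D = X.
Total moles n_T = 4.13 − 2X.
At X = 0.603: n_G = 1.53, n_E = 0.794, n_D = 0.603, n_T = 2.92.
p_i = (n_i/n_T)·P. K_p = p_D / (p_G p_E^2) = 0.221 atm^-2.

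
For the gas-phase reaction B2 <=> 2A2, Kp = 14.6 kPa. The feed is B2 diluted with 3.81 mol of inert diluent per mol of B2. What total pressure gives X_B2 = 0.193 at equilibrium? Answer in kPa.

Take 1 mol B2 as basis and let X be its fractional conversion, so ξ = X.
Moles: n_B2 = 1 − X; n_A2 = 2X; n_I = 3.81 (inert).
Total moles n_T = 4.81 + X.
Kp = p_A2^2 / (p_B2) with p_i = (n_i/n_T)·P.
At X = 0.193: the mole-fraction product g(X) = Π y_i^ν_i = 0.0369. Since Kp = g(X)·P^{1}, P = (Kp/g)^(1/1) = (14.6/0.0369)^(1/1) = 396 kPa.

P = 396 kPa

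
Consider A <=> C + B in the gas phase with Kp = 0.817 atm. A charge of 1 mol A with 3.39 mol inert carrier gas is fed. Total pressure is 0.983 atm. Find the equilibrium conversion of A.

Let X = conversion of A (basis 1 mol A); extent of reaction ξ = X.
Species balance: n_A = 1 − X; n_C = X; n_B = X; n_I = 3.39 (inert).
Summing: n_T = 4.39 + X.
With p_i = (n_i/n_T)P, Kp = p_C p_B / (p_A).
Substituting and setting equal to 0.817 atm gives a polynomial in X; the root in (0,1) is X = 0.838.

X = 0.838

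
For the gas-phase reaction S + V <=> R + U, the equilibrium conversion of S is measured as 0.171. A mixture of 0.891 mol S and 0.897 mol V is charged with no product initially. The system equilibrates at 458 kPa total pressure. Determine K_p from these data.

K_p = 0.0422

Basis: 0.891 mol S initially; let X = conversion of S. Extent ξ = 0.891X.
Mole table: n_S = 0.891 − 0.891X; n_V = 0.897 − 0.891X; n_R = 0.891X; n_U = 0.891X.
Total moles n_T = 1.79 (Δν = 0, constant).
At X = 0.171: n_S = 0.739, n_V = 0.745, n_R = 0.152, n_U = 0.152, n_T = 1.79.
p_i = (n_i/n_T)·P. K_p = p_R p_U / (p_S p_V) = 0.0422.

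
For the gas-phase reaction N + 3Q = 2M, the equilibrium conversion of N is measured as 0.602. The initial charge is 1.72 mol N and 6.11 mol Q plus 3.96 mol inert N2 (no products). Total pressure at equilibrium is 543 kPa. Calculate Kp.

Basis: 1.72 mol N initially; let X = conversion of N. Extent ξ = 1.72X.
At extent ξ: n_N = 1.72 − 1.72X; n_Q = 6.11 − 5.16X; n_M = 3.44X; n_I = 3.96 (inert).
Summing: n_T = 11.8 − 3.44X.
At X = 0.602: n_N = 0.685, n_Q = 3, n_M = 2.07, n_T = 9.72.
p_i = (n_i/n_T)·P. Kp = p_M^2 / (p_N p_Q^3) = 7.41e-05 kPa^-2.

Kp = 7.41e-05 kPa^-2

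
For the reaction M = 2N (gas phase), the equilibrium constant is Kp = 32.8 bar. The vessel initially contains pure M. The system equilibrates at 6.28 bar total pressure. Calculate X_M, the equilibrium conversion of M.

Basis: 1 mol M initially; let X = conversion of M. Extent ξ = X.
Moles: n_M = 1 − X; n_N = 2X.
Total moles n_T = 1 + X.
With p_i = (n_i/n_T)P, Kp = p_N^2 / (p_M).
Setting this equal to 32.8 bar and taking the physical root (0 < X < 1) gives X = 0.753.

X = 0.753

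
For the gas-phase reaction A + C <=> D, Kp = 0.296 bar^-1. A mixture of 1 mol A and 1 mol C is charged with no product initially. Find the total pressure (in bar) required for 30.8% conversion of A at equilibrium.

P = 3.68 bar

Basis: 1 mol A initially; let X = conversion of A. Extent ξ = X.
Mole table: n_A = 1 − X; n_C = 1 − X; n_D = X.
Total moles n_T = 2 − X.
Kp = p_D / (p_A p_C) with p_i = (n_i/n_T)·P.
At X = 0.308: the mole-fraction product g(X) = Π y_i^ν_i = 1.088. Since Kp = g(X)·P^{-1}, P = (g/Kp)^(1/1) = (1.088/0.296)^(1/1) = 3.68 bar.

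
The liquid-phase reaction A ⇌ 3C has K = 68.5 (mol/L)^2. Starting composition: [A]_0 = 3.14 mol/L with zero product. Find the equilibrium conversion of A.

X = 0.504

Let X = conversion of A; extent ξ = 3.14·X mol/L.
Concentrations: [A] = 3.14 − 3.14X; [C] = 9.42X.
K = [C]^3 / ([A]).
Setting equal to 68.5 and solving for X on (0,1) gives X = 0.504.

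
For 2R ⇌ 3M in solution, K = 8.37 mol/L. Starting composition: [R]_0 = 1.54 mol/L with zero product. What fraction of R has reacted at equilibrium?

Let X = conversion of R; extent ξ = 1.54X/2 mol/L.
Concentrations: [R] = 1.54 − 1.54X; [M] = 2.31X.
K = [M]^3 / ([R]^2).
Setting equal to 8.37 and solving for X on (0,1) gives X = 0.618.

X = 0.618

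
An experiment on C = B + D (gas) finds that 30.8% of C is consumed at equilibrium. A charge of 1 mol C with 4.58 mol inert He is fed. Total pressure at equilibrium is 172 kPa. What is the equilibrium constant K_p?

Let X = conversion of C (basis 1 mol C); extent of reaction ξ = X.
Species balance: n_C = 1 − X; n_B = X; n_D = X; n_I = 4.58 (inert).
Total moles n_T = 5.58 + X.
At X = 0.308: n_C = 0.692, n_B = 0.308, n_D = 0.308, n_T = 5.89.
p_i = (n_i/n_T)·P. K_p = p_B p_D / (p_C) = 4 kPa.

K_p = 4 kPa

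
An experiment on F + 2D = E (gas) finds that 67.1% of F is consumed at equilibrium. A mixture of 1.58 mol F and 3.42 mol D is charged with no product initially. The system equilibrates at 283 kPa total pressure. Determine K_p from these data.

K_p = 0.000125 kPa^-2

Take 1.58 mol F as basis and let X be its fractional conversion, so ξ = 1.58X.
Species balance: n_F = 1.58 − 1.58X; n_D = 3.42 − 3.16X; n_E = 1.58X.
n_T = Σnᵢ = 5 − 3.16X.
At X = 0.671: n_F = 0.52, n_D = 1.3, n_E = 1.06, n_T = 2.88.
p_i = (n_i/n_T)·P. K_p = p_E / (p_F p_D^2) = 0.000125 kPa^-2.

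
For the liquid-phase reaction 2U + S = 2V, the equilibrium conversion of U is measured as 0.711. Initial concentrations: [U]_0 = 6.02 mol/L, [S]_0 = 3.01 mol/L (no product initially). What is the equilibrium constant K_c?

Let X = conversion of U.
Concentrations: [U] = 6.02 − 6.02X; [S] = 3.01 − 3.01X; [V] = 6.02X.
At X = 0.711: [U] = 1.74, [S] = 0.87, [V] = 4.28.
K_c = [V]^2 / ([U]^2 [S]) = 6.96 L/mol.

K_c = 6.96 L/mol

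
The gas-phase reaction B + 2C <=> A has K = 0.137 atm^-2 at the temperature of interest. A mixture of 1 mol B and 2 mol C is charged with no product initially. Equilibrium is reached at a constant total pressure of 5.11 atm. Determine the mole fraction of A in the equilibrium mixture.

Take 1 mol B as basis and let X be its fractional conversion, so ξ = X.
Moles: n_B = 1 − X; n_C = 2 − 2X; n_A = X.
Summing: n_T = 3 − 2X.
y_i = n_i/n_T, p_i = y_i·P. K = p_A / (p_B p_C^2).
Substituting and setting equal to 0.137 atm^-2 gives a polynomial in X; the root in (0,1) is X = 0.481.
Then n_A = 0.481, n_T = 2.04, so y_A = 0.236.

y_A = 0.236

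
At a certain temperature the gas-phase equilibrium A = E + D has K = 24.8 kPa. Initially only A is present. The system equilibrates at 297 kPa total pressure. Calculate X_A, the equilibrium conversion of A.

X = 0.278

Take 1 mol A as basis and let X be its fractional conversion, so ξ = X.
Moles: n_A = 1 − X; n_E = X; n_D = X.
n_T = Σnᵢ = 1 + X.
y_i = n_i/n_T, p_i = y_i·P. K = p_E p_D / (p_A).
This yields a degree-2 equation in X; solving on (0,1), X = 0.278.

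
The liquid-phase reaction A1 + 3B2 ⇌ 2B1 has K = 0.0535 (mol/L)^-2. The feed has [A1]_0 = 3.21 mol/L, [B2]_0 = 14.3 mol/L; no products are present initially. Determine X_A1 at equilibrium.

X = 0.710

Let X = conversion of A1; extent ξ = 3.21·X mol/L.
Concentrations: [A1] = 3.21 − 3.21X; [B2] = 14.3 − 9.63X; [B1] = 6.42X.
K = [B1]^2 / ([A1] [B2]^3).
Solving K = 0.0535 for X ∈ (0,1): X = 0.710.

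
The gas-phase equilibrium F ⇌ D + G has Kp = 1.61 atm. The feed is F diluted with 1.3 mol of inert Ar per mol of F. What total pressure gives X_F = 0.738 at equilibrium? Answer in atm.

Take 1 mol F as basis and let X be its fractional conversion, so ξ = X.
Mole table: n_F = 1 − X; n_D = X; n_G = X; n_I = 1.3 (inert).
Total moles n_T = 2.3 + X.
Kp = p_D p_G / (p_F) with p_i = (n_i/n_T)·P.
At X = 0.738: the mole-fraction product g(X) = Π y_i^ν_i = 0.6843. Since Kp = g(X)·P^{1}, P = (Kp/g)^(1/1) = (1.61/0.6843)^(1/1) = 2.35 atm.

P = 2.35 atm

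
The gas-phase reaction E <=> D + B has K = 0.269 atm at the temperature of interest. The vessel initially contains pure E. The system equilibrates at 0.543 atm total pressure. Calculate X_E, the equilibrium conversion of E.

X = 0.576

Take 1 mol E as basis and let X be its fractional conversion, so ξ = X.
Species balance: n_E = 1 − X; n_D = X; n_B = X.
Total moles n_T = 1 + X.
With p_i = (n_i/n_T)P, K = p_D p_B / (p_E).
Setting this equal to 0.269 atm and taking the physical root (0 < X < 1) gives X = 0.576.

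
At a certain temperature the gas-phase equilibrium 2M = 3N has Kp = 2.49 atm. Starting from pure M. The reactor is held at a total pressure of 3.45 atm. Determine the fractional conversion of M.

Take 1 mol M as basis and let X be its fractional conversion, so ξ = 0.5X.
At extent ξ: n_M = 1 − X; n_N = 1.5X.
Total moles n_T = 1 + 0.5X.
y_i = n_i/n_T, p_i = y_i·P. Kp = p_N^3 / (p_M^2).
Setting this equal to 2.49 atm and taking the physical root (0 < X < 1) gives X = 0.436.

X = 0.436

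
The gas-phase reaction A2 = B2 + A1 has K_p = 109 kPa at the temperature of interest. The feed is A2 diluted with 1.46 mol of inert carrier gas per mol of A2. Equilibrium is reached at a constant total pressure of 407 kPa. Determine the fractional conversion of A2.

X = 0.583

Basis: 1 mol A2 initially; let X = conversion of A2. Extent ξ = X.
Species balance: n_A2 = 1 − X; n_B2 = X; n_A1 = X; n_I = 1.46 (inert).
n_T = Σnᵢ = 2.46 + X.
y_i = n_i/n_T, p_i = y_i·P. K_p = p_B2 p_A1 / (p_A2).
Substituting and setting equal to 109 kPa gives a polynomial in X; the root in (0,1) is X = 0.583.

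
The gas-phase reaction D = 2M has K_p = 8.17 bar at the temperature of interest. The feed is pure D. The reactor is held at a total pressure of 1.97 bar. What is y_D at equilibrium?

Basis: 1 mol D initially; let X = conversion of D. Extent ξ = X.
Mole table: n_D = 1 − X; n_M = 2X.
n_T = Σnᵢ = 1 + X.
Mole fractions y_i = n_i/n_T; K_p = p_M^2 / (p_D) with p_i = y_i·P.
Substituting and setting equal to 8.17 bar gives a polynomial in X; the root in (0,1) is X = 0.713.
Then n_D = 0.287, n_T = 1.71, so y_D = 0.167.

y_D = 0.167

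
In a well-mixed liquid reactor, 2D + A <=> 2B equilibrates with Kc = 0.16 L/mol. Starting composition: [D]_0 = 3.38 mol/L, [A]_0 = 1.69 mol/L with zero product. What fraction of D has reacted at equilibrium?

Let X = conversion of D; extent ξ = 3.38X/2 mol/L.
Concentrations: [D] = 3.38 − 3.38X; [A] = 1.69 − 1.69X; [B] = 3.38X.
Kc = [B]^2 / ([D]^2 [A]).
Solving Kc = 0.16 for X ∈ (0,1): X = 0.303.

X = 0.303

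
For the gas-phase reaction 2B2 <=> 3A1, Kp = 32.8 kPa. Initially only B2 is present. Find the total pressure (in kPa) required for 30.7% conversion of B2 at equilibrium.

Basis: 1 mol B2 initially; let X = conversion of B2. Extent ξ = 0.5X.
Mole table: n_B2 = 1 − X; n_A1 = 1.5X.
Total moles n_T = 1 + 0.5X.
Kp = p_A1^3 / (p_B2^2) with p_i = (n_i/n_T)·P.
At X = 0.307: the mole-fraction product g(X) = Π y_i^ν_i = 0.1763. Since Kp = g(X)·P^{1}, P = (Kp/g)^(1/1) = (32.8/0.1763)^(1/1) = 186 kPa.

P = 186 kPa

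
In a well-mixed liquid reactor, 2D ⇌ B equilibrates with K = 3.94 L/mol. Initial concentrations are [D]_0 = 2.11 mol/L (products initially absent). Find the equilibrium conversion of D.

X = 0.783

Let X = conversion of D; extent ξ = 2.11X/2 mol/L.
Concentrations: [D] = 2.11 − 2.11X; [B] = 1.05X.
K = [B] / ([D]^2).
Setting equal to 3.94 and solving for X on (0,1) gives X = 0.783.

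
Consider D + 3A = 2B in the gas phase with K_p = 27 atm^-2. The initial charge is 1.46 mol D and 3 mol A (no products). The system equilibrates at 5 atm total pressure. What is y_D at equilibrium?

y_D = 0.216

Basis: 3 mol A initially; let X = conversion of A. Extent ξ = X.
At extent ξ: n_D = 1.46 − X; n_A = 3 − 3X; n_B = 2X.
n_T = Σnᵢ = 4.46 − 2X.
y_i = n_i/n_T, p_i = y_i·P. K_p = p_B^2 / (p_D p_A^3).
Substituting and setting equal to 27 atm^-2 gives a polynomial in X; the root in (0,1) is X = 0.872.
Then n_D = 0.588, n_T = 2.72, so y_D = 0.216.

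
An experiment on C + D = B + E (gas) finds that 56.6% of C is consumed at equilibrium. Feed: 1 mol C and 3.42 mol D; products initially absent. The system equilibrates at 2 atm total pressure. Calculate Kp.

Kp = 0.259

Basis: 1 mol C initially; let X = conversion of C. Extent ξ = X.
Species balance: n_C = 1 − X; n_D = 3.42 − X; n_B = X; n_E = X.
n_T stays at 4.42 (no change in mole number).
At X = 0.566: n_C = 0.434, n_D = 2.85, n_B = 0.566, n_E = 0.566, n_T = 4.42.
p_i = (n_i/n_T)·P. Kp = p_B p_E / (p_C p_D) = 0.259.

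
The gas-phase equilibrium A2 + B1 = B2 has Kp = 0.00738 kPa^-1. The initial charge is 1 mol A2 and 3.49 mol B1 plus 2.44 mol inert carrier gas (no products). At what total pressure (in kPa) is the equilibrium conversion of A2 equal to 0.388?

Take 1 mol A2 as basis and let X be its fractional conversion, so ξ = X.
At extent ξ: n_A2 = 1 − X; n_B1 = 3.49 − X; n_B2 = X; n_I = 2.44 (inert).
Total moles n_T = 6.93 − X.
Kp = p_B2 / (p_A2 p_B1) with p_i = (n_i/n_T)·P.
At X = 0.388: the mole-fraction product g(X) = Π y_i^ν_i = 1.337. Since Kp = g(X)·P^{-1}, P = (g/Kp)^(1/1) = (1.337/0.00738)^(1/1) = 181 kPa.

P = 181 kPa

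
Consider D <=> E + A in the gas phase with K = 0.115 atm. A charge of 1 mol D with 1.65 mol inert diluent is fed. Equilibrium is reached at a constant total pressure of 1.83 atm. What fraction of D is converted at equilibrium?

Basis: 1 mol D initially; let X = conversion of D. Extent ξ = X.
Mole table: n_D = 1 − X; n_E = X; n_A = X; n_I = 1.65 (inert).
n_T = Σnᵢ = 2.65 + X.
y_i = n_i/n_T, p_i = y_i·P. K = p_E p_A / (p_D).
Equating to 0.115 atm and solving on 0 < X < 1: X = 0.350.

X = 0.350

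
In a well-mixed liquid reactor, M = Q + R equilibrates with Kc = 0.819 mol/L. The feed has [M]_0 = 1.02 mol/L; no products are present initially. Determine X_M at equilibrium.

X = 0.580

Let X = conversion of M; extent ξ = 1.02·X mol/L.
Concentrations: [M] = 1.02 − 1.02X; [Q] = 1.02X; [R] = 1.02X.
Kc = [Q] [R] / ([M]).
Solving Kc = 0.819 for X ∈ (0,1): X = 0.580.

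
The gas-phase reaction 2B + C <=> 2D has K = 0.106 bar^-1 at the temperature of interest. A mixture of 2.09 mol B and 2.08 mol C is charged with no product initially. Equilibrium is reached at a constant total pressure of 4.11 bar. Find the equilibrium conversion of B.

X = 0.308

Let X = conversion of B (basis 2.09 mol B); extent of reaction ξ = 1.04X.
Mole table: n_B = 2.09 − 2.09X; n_C = 2.08 − 1.04X; n_D = 2.09X.
n_T = Σnᵢ = 4.17 − 1.04X.
Mole fractions y_i = n_i/n_T; K = p_D^2 / (p_B^2 p_C) with p_i = y_i·P.
Setting this equal to 0.106 bar^-1 and taking the physical root (0 < X < 1) gives X = 0.308.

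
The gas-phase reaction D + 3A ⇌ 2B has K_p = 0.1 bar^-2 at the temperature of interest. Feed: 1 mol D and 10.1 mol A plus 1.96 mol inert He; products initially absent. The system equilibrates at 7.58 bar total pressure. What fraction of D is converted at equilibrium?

Take 1 mol D as basis and let X be its fractional conversion, so ξ = X.
Moles: n_D = 1 − X; n_A = 10.1 − 3X; n_B = 2X; n_I = 1.96 (inert).
n_T = Σnᵢ = 13.1 − 2X.
With p_i = (n_i/n_T)P, K_p = p_B^2 / (p_D p_A^3).
Equating to 0.1 bar^-2 and solving on 0 < X < 1: X = 0.849.

X = 0.849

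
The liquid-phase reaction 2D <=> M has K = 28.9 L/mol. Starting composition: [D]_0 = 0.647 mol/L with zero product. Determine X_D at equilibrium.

X = 0.849

Let X = conversion of D; extent ξ = 0.647X/2 mol/L.
Concentrations: [D] = 0.647 − 0.647X; [M] = 0.324X.
K = [M] / ([D]^2).
This equals 28.9 at X = 0.849 (the root in 0 < X < 1).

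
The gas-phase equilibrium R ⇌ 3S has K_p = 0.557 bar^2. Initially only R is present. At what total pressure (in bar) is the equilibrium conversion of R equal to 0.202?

P = 1.98 bar

Take 1 mol R as basis and let X be its fractional conversion, so ξ = X.
Mole table: n_R = 1 − X; n_S = 3X.
n_T = Σnᵢ = 1 + 2X.
K_p = p_S^3 / (p_R) with p_i = (n_i/n_T)·P.
At X = 0.202: the mole-fraction product g(X) = Π y_i^ν_i = 0.1415. Since K_p = g(X)·P^{2}, P = (K_p/g)^(1/2) = (0.557/0.1415)^(1/2) = 1.98 bar.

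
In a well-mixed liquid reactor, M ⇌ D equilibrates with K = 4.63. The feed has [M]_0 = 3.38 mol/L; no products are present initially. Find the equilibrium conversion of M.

Let X = conversion of M; extent ξ = 3.38·X mol/L.
Concentrations: [M] = 3.38 − 3.38X; [D] = 3.38X.
K = [D] / ([M]).
Setting equal to 4.63 and solving for X on (0,1) gives X = 0.822.

X = 0.822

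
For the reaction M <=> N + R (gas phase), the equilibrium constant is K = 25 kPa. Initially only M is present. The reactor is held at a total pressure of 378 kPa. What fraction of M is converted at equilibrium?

X = 0.249

Basis: 1 mol M initially; let X = conversion of M. Extent ξ = X.
Moles: n_M = 1 − X; n_N = X; n_R = X.
Total moles n_T = 1 + X.
Mole fractions y_i = n_i/n_T; K = p_N p_R / (p_M) with p_i = y_i·P.
This yields a degree-2 equation in X; solving on (0,1), X = 0.249.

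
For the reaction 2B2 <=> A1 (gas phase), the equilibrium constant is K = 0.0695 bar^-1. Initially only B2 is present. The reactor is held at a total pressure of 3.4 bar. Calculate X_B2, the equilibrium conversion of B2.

Basis: 1 mol B2 initially; let X = conversion of B2. Extent ξ = 0.5X.
At extent ξ: n_B2 = 1 − X; n_A1 = 0.5X.
n_T = Σnᵢ = 1 − 0.5X.
y_i = n_i/n_T, p_i = y_i·P. K = p_A1 / (p_B2^2).
This yields a degree-2 equation in X; solving on (0,1), X = 0.283.

X = 0.283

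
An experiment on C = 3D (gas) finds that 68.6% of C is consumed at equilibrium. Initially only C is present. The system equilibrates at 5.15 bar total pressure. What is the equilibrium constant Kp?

Let X = conversion of C (basis 1 mol C); extent of reaction ξ = X.
Mole table: n_C = 1 − X; n_D = 3X.
Summing: n_T = 1 + 2X.
At X = 0.686: n_C = 0.314, n_D = 2.06, n_T = 2.37.
p_i = (n_i/n_T)·P. Kp = p_D^3 / (p_C) = 131 bar^2.

Kp = 131 bar^2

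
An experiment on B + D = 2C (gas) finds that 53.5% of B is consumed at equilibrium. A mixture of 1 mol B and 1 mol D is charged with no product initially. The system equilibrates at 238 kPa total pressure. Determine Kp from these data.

Take 1 mol B as basis and let X be its fractional conversion, so ξ = X.
Mole table: n_B = 1 − X; n_D = 1 − X; n_C = 2X.
Since Δν = 0, n_T = 2 throughout.
At X = 0.535: n_B = 0.465, n_D = 0.465, n_C = 1.07, n_T = 2.
p_i = (n_i/n_T)·P. Kp = p_C^2 / (p_B p_D) = 5.29.

Kp = 5.29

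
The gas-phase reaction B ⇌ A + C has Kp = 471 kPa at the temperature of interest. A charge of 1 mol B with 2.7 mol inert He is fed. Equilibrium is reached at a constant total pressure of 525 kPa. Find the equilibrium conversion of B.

Take 1 mol B as basis and let X be its fractional conversion, so ξ = X.
Moles: n_B = 1 − X; n_A = X; n_C = X; n_I = 2.7 (inert).
Total moles n_T = 3.7 + X.
Mole fractions y_i = n_i/n_T; Kp = p_A p_C / (p_B) with p_i = y_i·P.
Substituting and setting equal to 471 kPa gives a polynomial in X; the root in (0,1) is X = 0.830.

X = 0.830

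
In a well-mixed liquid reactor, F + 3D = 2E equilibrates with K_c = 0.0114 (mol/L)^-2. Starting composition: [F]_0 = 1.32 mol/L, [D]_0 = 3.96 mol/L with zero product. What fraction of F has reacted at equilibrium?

X = 0.222

Let X = conversion of F; extent ξ = 1.32·X mol/L.
Concentrations: [F] = 1.32 − 1.32X; [D] = 3.96 − 3.96X; [E] = 2.64X.
K_c = [E]^2 / ([F] [D]^3).
This equals 0.0114 at X = 0.222 (the root in 0 < X < 1).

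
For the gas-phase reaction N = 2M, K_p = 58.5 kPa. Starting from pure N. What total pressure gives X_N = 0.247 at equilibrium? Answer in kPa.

P = 225 kPa

Let X = conversion of N (basis 1 mol N); extent of reaction ξ = X.
At extent ξ: n_N = 1 − X; n_M = 2X.
Summing: n_T = 1 + X.
K_p = p_M^2 / (p_N) with p_i = (n_i/n_T)·P.
At X = 0.247: the mole-fraction product g(X) = Π y_i^ν_i = 0.2599. Since K_p = g(X)·P^{1}, P = (K_p/g)^(1/1) = (58.5/0.2599)^(1/1) = 225 kPa.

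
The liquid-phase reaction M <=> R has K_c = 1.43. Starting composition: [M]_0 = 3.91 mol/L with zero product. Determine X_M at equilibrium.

X = 0.588

Let X = conversion of M; extent ξ = 3.91·X mol/L.
Concentrations: [M] = 3.91 − 3.91X; [R] = 3.91X.
K_c = [R] / ([M]).
Solving K_c = 1.43 for X ∈ (0,1): X = 0.588.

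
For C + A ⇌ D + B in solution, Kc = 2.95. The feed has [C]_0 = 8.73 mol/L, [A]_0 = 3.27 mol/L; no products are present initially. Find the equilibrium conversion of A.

Let X = conversion of A; extent ξ = 3.27·X mol/L.
Concentrations: [C] = 8.73 − 3.27X; [A] = 3.27 − 3.27X; [D] = 3.27X; [B] = 3.27X.
Kc = [D] [B] / ([C] [A]).
Equating to 2.95: the physical root is X = 0.861.

X = 0.861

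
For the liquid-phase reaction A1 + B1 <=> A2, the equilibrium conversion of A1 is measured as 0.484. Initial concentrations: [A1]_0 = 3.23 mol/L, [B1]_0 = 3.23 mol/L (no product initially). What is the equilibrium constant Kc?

Let X = conversion of A1.
Concentrations: [A1] = 3.23 − 3.23X; [B1] = 3.23 − 3.23X; [A2] = 3.23X.
At X = 0.484: [A1] = 1.67, [B1] = 1.67, [A2] = 1.56.
Kc = [A2] / ([A1] [B1]) = 0.563 L/mol.

Kc = 0.563 L/mol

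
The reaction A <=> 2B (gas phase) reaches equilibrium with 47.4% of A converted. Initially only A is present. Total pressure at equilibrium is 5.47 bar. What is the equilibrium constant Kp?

Let X = conversion of A (basis 1 mol A); extent of reaction ξ = X.
Species balance: n_A = 1 − X; n_B = 2X.
Summing: n_T = 1 + X.
At X = 0.474: n_A = 0.526, n_B = 0.948, n_T = 1.47.
p_i = (n_i/n_T)·P. Kp = p_B^2 / (p_A) = 6.34 bar.

Kp = 6.34 bar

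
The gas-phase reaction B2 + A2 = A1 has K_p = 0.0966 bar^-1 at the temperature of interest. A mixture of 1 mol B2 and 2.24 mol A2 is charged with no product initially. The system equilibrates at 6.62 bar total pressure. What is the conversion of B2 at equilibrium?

X = 0.297

Let X = conversion of B2 (basis 1 mol B2); extent of reaction ξ = X.
Moles: n_B2 = 1 − X; n_A2 = 2.24 − X; n_A1 = X.
n_T = Σnᵢ = 3.24 − X.
Mole fractions y_i = n_i/n_T; K_p = p_A1 / (p_B2 p_A2) with p_i = y_i·P.
Equating to 0.0966 bar^-1 and solving on 0 < X < 1: X = 0.297.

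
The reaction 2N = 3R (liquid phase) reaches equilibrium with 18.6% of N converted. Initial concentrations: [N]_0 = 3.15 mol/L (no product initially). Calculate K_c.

Let X = conversion of N.
Concentrations: [N] = 3.15 − 3.15X; [R] = 4.72X.
At X = 0.186: [N] = 2.56, [R] = 0.879.
K_c = [R]^3 / ([N]^2) = 0.103 mol/L.

K_c = 0.103 mol/L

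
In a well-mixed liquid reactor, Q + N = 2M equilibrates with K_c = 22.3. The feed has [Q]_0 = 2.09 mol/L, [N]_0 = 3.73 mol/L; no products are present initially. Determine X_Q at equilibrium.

X = 0.858

Let X = conversion of Q; extent ξ = 2.09·X mol/L.
Concentrations: [Q] = 2.09 − 2.09X; [N] = 3.73 − 2.09X; [M] = 4.18X.
K_c = [M]^2 / ([Q] [N]).
Equating to 22.3: the physical root is X = 0.858.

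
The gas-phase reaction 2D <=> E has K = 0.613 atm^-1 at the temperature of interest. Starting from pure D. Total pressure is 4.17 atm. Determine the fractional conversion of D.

X = 0.702

Basis: 1 mol D initially; let X = conversion of D. Extent ξ = 0.5X.
Species balance: n_D = 1 − X; n_E = 0.5X.
Total moles n_T = 1 − 0.5X.
With p_i = (n_i/n_T)P, K = p_E / (p_D^2).
This yields a degree-2 equation in X; solving on (0,1), X = 0.702.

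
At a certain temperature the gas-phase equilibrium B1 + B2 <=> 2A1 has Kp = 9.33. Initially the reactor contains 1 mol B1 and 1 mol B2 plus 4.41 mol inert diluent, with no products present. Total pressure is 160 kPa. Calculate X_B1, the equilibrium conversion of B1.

Let X = conversion of B1 (basis 1 mol B1); extent of reaction ξ = X.
Species balance: n_B1 = 1 − X; n_B2 = 1 − X; n_A1 = 2X; n_I = 4.41 (inert).
n_T stays at 6.41 (no change in mole number).
y_i = n_i/n_T, p_i = y_i·P. Kp = p_A1^2 / (p_B1 p_B2).
Setting this equal to 9.33 and taking the physical root (0 < X < 1) gives X = 0.604.

X = 0.604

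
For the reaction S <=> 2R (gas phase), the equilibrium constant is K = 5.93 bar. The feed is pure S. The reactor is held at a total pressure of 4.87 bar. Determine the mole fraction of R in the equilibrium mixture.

y_R = 0.651

Let X = conversion of S (basis 1 mol S); extent of reaction ξ = X.
Species balance: n_S = 1 − X; n_R = 2X.
Summing: n_T = 1 + X.
y_i = n_i/n_T, p_i = y_i·P. K = p_R^2 / (p_S).
This yields a degree-2 equation in X; solving on (0,1), X = 0.483.
Then n_R = 0.966, n_T = 1.48, so y_R = 0.651.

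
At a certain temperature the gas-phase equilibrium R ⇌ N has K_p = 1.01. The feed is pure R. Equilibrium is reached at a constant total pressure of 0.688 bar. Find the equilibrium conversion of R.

X = 0.502

Let X = conversion of R (basis 1 mol R); extent of reaction ξ = X.
Species balance: n_R = 1 − X; n_N = X.
Total moles n_T = 1 (Δν = 0, constant).
With p_i = (n_i/n_T)P, K_p = p_N / (p_R).
Equating to 1.01 and solving on 0 < X < 1: X = 0.502.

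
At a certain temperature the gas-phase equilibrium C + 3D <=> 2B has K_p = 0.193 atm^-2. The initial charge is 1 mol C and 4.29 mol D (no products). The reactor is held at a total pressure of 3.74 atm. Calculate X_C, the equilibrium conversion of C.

Take 1 mol C as basis and let X be its fractional conversion, so ξ = X.
Mole table: n_C = 1 − X; n_D = 4.29 − 3X; n_B = 2X.
Total moles n_T = 5.29 − 2X.
y_i = n_i/n_T, p_i = y_i·P. K_p = p_B^2 / (p_C p_D^3).
Setting this equal to 0.193 atm^-2 and taking the physical root (0 < X < 1) gives X = 0.556.

X = 0.556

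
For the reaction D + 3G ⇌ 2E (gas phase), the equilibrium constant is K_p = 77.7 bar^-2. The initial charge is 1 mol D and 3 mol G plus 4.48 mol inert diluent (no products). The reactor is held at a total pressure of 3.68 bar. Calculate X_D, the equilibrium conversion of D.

X = 0.751

Take 1 mol D as basis and let X be its fractional conversion, so ξ = X.
At extent ξ: n_D = 1 − X; n_G = 3 − 3X; n_E = 2X; n_I = 4.48 (inert).
Total moles n_T = 8.48 − 2X.
y_i = n_i/n_T, p_i = y_i·P. K_p = p_E^2 / (p_D p_G^3).
This yields a degree-4 equation in X; solving on (0,1), X = 0.751.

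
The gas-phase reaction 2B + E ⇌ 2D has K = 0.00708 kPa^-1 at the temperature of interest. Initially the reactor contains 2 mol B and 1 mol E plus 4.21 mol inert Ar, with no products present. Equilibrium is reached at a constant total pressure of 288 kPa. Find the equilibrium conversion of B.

X = 0.311

Basis: 2 mol B initially; let X = conversion of B. Extent ξ = X.
Species balance: n_B = 2 − 2X; n_E = 1 − X; n_D = 2X; n_I = 4.21 (inert).
n_T = Σnᵢ = 7.21 − X.
Mole fractions y_i = n_i/n_T; K = p_D^2 / (p_B^2 p_E) with p_i = y_i·P.
Equating to 0.00708 kPa^-1 and solving on 0 < X < 1: X = 0.311.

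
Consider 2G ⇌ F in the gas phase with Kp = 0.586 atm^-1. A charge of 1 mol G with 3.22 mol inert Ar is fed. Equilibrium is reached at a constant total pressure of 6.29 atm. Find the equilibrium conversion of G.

Take 1 mol G as basis and let X be its fractional conversion, so ξ = 0.5X.
Species balance: n_G = 1 − X; n_F = 0.5X; n_I = 3.22 (inert).
Total moles n_T = 4.22 − 0.5X.
y_i = n_i/n_T, p_i = y_i·P. Kp = p_F / (p_G^2).
Equating to 0.586 atm^-1 and solving on 0 < X < 1: X = 0.487.

X = 0.487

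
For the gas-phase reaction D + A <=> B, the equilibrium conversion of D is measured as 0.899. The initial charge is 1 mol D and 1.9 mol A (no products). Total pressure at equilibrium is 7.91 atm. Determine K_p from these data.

K_p = 2.25 atm^-1

Take 1 mol D as basis and let X be its fractional conversion, so ξ = X.
At extent ξ: n_D = 1 − X; n_A = 1.9 − X; n_B = X.
n_T = Σnᵢ = 2.9 − X.
At X = 0.899: n_D = 0.101, n_A = 1, n_B = 0.899, n_T = 2.
p_i = (n_i/n_T)·P. K_p = p_B / (p_D p_A) = 2.25 atm^-1.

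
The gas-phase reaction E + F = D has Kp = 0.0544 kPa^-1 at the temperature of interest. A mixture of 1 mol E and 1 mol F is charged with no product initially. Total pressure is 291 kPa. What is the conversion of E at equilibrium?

X = 0.756

Let X = conversion of E (basis 1 mol E); extent of reaction ξ = X.
At extent ξ: n_E = 1 − X; n_F = 1 − X; n_D = X.
Summing: n_T = 2 − X.
y_i = n_i/n_T, p_i = y_i·P. Kp = p_D / (p_E p_F).
Equating to 0.0544 kPa^-1 and solving on 0 < X < 1: X = 0.756.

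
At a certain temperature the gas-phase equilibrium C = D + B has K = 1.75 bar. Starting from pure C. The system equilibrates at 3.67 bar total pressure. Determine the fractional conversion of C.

Basis: 1 mol C initially; let X = conversion of C. Extent ξ = X.
Moles: n_C = 1 − X; n_D = X; n_B = X.
n_T = Σnᵢ = 1 + X.
Mole fractions y_i = n_i/n_T; K = p_D p_B / (p_C) with p_i = y_i·P.
Equating to 1.75 bar and solving on 0 < X < 1: X = 0.568.

X = 0.568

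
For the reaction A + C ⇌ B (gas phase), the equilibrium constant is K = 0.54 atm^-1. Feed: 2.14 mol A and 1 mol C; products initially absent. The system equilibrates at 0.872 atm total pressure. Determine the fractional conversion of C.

Take 1 mol C as basis and let X be its fractional conversion, so ξ = X.
At extent ξ: n_A = 2.14 − X; n_C = 1 − X; n_B = X.
n_T = Σnᵢ = 3.14 − X.
With p_i = (n_i/n_T)P, K = p_B / (p_A p_C).
This yields a degree-2 equation in X; solving on (0,1), X = 0.236.

X = 0.236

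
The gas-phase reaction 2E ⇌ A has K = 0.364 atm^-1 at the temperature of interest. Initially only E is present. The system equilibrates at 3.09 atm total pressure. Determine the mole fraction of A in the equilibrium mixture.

Take 1 mol E as basis and let X be its fractional conversion, so ξ = 0.5X.
Moles: n_E = 1 − X; n_A = 0.5X.
n_T = Σnᵢ = 1 − 0.5X.
Mole fractions y_i = n_i/n_T; K = p_A / (p_E^2) with p_i = y_i·P.
Equating to 0.364 atm^-1 and solving on 0 < X < 1: X = 0.574.
Then n_A = 0.287, n_T = 0.713, so y_A = 0.402.

y_A = 0.402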